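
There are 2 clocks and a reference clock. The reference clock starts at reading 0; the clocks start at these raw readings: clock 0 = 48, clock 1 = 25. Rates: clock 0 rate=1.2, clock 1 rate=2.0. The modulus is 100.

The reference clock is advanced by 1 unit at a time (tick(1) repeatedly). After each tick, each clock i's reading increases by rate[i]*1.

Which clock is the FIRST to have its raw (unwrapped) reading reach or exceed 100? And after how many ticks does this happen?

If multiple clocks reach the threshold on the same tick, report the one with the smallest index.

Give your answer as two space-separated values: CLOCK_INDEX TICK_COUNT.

Answer: 1 38

Derivation:
clock 0: start=48, rate=1.2, needs 100-48 = 52; ticks = ceil(52/1.2) = ceil(43.3333) = 44; reading at tick 44 = 48 + 1.2*44 = 100.8000
clock 1: start=25, rate=2.0, needs 100-25 = 75; ticks = ceil(75/2.0) = ceil(37.5000) = 38; reading at tick 38 = 25 + 2.0*38 = 101.0000
Minimum tick count = 38; winners = [1]; smallest index = 1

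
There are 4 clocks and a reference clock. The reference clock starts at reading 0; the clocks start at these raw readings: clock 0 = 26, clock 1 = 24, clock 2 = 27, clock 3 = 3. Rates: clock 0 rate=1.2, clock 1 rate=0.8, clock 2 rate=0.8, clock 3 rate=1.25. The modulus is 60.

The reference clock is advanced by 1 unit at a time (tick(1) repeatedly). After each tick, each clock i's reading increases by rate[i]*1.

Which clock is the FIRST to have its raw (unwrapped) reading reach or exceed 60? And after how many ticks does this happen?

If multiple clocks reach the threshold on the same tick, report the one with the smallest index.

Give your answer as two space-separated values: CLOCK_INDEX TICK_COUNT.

Answer: 0 29

Derivation:
clock 0: start=26, rate=1.2, needs 60-26 = 34; ticks = ceil(34/1.2) = ceil(28.3333) = 29; reading at tick 29 = 26 + 1.2*29 = 60.8000
clock 1: start=24, rate=0.8, needs 60-24 = 36; ticks = ceil(36/0.8) = ceil(45.0000) = 45; reading at tick 45 = 24 + 0.8*45 = 60.0000
clock 2: start=27, rate=0.8, needs 60-27 = 33; ticks = ceil(33/0.8) = ceil(41.2500) = 42; reading at tick 42 = 27 + 0.8*42 = 60.6000
clock 3: start=3, rate=1.25, needs 60-3 = 57; ticks = ceil(57/1.25) = ceil(45.6000) = 46; reading at tick 46 = 3 + 1.25*46 = 60.5000
Minimum tick count = 29; winners = [0]; smallest index = 0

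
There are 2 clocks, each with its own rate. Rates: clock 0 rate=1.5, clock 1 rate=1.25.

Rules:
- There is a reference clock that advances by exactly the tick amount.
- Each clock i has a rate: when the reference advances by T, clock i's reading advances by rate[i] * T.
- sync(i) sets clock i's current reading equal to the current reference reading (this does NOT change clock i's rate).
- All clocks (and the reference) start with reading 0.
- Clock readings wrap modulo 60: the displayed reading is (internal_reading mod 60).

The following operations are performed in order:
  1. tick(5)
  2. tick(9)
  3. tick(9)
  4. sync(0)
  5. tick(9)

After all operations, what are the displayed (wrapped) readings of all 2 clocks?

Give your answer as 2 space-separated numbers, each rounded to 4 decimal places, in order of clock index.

Answer: 36.5000 40.0000

Derivation:
After op 1 tick(5): ref=5.0000 raw=[7.5000 6.2500]
After op 2 tick(9): ref=14.0000 raw=[21.0000 17.5000]
After op 3 tick(9): ref=23.0000 raw=[34.5000 28.7500]
After op 4 sync(0): ref=23.0000 raw=[23.0000 28.7500]
After op 5 tick(9): ref=32.0000 raw=[36.5000 40.0000]
Wrap final raw readings (mod 60): 36.5000 mod 60 = 36.5000; 40.0000 mod 60 = 40.0000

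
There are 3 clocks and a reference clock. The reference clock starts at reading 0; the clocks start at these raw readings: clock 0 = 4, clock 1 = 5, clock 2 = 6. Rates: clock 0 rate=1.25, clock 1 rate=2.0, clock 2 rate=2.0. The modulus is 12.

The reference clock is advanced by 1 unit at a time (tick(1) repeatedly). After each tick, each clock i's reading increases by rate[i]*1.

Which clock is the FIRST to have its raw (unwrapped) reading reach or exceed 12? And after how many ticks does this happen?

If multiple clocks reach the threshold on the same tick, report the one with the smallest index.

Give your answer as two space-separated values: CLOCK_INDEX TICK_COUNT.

clock 0: start=4, rate=1.25, needs 12-4 = 8; ticks = ceil(8/1.25) = ceil(6.4000) = 7; reading at tick 7 = 4 + 1.25*7 = 12.7500
clock 1: start=5, rate=2.0, needs 12-5 = 7; ticks = ceil(7/2.0) = ceil(3.5000) = 4; reading at tick 4 = 5 + 2.0*4 = 13.0000
clock 2: start=6, rate=2.0, needs 12-6 = 6; ticks = ceil(6/2.0) = ceil(3.0000) = 3; reading at tick 3 = 6 + 2.0*3 = 12.0000
Minimum tick count = 3; winners = [2]; smallest index = 2

Answer: 2 3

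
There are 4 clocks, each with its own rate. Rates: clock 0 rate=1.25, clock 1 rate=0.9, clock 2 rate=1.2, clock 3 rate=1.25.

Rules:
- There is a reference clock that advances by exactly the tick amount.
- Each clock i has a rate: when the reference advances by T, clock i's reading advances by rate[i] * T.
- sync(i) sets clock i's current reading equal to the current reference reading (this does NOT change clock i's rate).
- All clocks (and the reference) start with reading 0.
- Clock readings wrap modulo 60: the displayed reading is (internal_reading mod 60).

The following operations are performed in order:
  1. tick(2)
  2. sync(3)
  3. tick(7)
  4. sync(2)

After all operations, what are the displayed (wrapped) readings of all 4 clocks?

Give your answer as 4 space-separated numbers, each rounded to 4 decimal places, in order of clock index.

After op 1 tick(2): ref=2.0000 raw=[2.5000 1.8000 2.4000 2.5000]
After op 2 sync(3): ref=2.0000 raw=[2.5000 1.8000 2.4000 2.0000]
After op 3 tick(7): ref=9.0000 raw=[11.2500 8.1000 10.8000 10.7500]
After op 4 sync(2): ref=9.0000 raw=[11.2500 8.1000 9.0000 10.7500]
Wrap final raw readings (mod 60): 11.2500 mod 60 = 11.2500; 8.1000 mod 60 = 8.1000; 9.0000 mod 60 = 9.0000; 10.7500 mod 60 = 10.7500

Answer: 11.2500 8.1000 9.0000 10.7500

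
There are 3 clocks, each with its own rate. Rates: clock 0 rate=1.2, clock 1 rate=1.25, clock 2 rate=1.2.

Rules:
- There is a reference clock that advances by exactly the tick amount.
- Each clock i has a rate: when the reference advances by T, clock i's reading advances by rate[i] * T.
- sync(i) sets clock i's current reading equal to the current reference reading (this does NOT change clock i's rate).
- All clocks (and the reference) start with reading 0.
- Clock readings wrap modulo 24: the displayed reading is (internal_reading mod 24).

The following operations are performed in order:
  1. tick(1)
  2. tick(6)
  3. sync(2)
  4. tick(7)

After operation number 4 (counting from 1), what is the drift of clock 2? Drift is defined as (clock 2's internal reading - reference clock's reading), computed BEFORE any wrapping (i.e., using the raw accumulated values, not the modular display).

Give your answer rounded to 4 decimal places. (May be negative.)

After op 1 tick(1): ref=1.0000 raw=[1.2000 1.2500 1.2000]
After op 2 tick(6): ref=7.0000 raw=[8.4000 8.7500 8.4000]
After op 3 sync(2): ref=7.0000 raw=[8.4000 8.7500 7.0000]
After op 4 tick(7): ref=14.0000 raw=[16.8000 17.5000 15.4000]
Drift of clock 2 after op 4: 15.4000 - 14.0000 = 1.4000

Answer: 1.4000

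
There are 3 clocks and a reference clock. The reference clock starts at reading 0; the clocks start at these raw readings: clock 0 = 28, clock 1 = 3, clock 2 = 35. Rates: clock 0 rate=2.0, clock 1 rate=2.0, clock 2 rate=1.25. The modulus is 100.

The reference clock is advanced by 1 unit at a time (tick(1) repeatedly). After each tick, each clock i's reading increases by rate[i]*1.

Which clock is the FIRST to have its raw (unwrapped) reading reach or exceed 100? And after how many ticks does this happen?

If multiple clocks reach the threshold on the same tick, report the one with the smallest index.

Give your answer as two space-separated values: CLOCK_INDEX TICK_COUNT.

clock 0: start=28, rate=2.0, needs 100-28 = 72; ticks = ceil(72/2.0) = ceil(36.0000) = 36; reading at tick 36 = 28 + 2.0*36 = 100.0000
clock 1: start=3, rate=2.0, needs 100-3 = 97; ticks = ceil(97/2.0) = ceil(48.5000) = 49; reading at tick 49 = 3 + 2.0*49 = 101.0000
clock 2: start=35, rate=1.25, needs 100-35 = 65; ticks = ceil(65/1.25) = ceil(52.0000) = 52; reading at tick 52 = 35 + 1.25*52 = 100.0000
Minimum tick count = 36; winners = [0]; smallest index = 0

Answer: 0 36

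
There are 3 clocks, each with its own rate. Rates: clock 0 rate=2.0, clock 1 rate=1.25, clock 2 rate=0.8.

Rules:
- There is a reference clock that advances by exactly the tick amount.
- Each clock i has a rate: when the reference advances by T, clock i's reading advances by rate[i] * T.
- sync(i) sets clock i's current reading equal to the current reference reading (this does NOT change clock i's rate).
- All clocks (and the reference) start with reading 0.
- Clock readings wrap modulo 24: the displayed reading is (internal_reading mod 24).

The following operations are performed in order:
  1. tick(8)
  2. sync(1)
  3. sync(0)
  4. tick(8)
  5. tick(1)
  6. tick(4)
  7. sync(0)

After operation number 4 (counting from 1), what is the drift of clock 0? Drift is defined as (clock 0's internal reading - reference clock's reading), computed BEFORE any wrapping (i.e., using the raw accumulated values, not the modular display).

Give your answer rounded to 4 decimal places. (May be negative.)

After op 1 tick(8): ref=8.0000 raw=[16.0000 10.0000 6.4000]
After op 2 sync(1): ref=8.0000 raw=[16.0000 8.0000 6.4000]
After op 3 sync(0): ref=8.0000 raw=[8.0000 8.0000 6.4000]
After op 4 tick(8): ref=16.0000 raw=[24.0000 18.0000 12.8000]
Drift of clock 0 after op 4: 24.0000 - 16.0000 = 8.0000

Answer: 8.0000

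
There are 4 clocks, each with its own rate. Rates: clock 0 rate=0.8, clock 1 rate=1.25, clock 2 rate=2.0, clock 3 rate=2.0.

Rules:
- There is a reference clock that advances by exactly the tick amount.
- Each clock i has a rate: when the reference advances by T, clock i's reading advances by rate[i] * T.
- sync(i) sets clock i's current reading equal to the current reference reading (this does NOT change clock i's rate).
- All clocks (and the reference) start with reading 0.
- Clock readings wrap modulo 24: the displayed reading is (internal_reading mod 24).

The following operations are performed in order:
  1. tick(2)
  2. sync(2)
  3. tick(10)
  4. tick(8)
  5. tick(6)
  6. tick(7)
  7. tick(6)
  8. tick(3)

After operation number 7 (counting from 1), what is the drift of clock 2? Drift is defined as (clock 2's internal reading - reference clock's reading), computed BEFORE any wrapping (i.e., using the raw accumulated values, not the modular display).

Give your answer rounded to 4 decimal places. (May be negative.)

Answer: 37.0000

Derivation:
After op 1 tick(2): ref=2.0000 raw=[1.6000 2.5000 4.0000 4.0000]
After op 2 sync(2): ref=2.0000 raw=[1.6000 2.5000 2.0000 4.0000]
After op 3 tick(10): ref=12.0000 raw=[9.6000 15.0000 22.0000 24.0000]
After op 4 tick(8): ref=20.0000 raw=[16.0000 25.0000 38.0000 40.0000]
After op 5 tick(6): ref=26.0000 raw=[20.8000 32.5000 50.0000 52.0000]
After op 6 tick(7): ref=33.0000 raw=[26.4000 41.2500 64.0000 66.0000]
After op 7 tick(6): ref=39.0000 raw=[31.2000 48.7500 76.0000 78.0000]
Drift of clock 2 after op 7: 76.0000 - 39.0000 = 37.0000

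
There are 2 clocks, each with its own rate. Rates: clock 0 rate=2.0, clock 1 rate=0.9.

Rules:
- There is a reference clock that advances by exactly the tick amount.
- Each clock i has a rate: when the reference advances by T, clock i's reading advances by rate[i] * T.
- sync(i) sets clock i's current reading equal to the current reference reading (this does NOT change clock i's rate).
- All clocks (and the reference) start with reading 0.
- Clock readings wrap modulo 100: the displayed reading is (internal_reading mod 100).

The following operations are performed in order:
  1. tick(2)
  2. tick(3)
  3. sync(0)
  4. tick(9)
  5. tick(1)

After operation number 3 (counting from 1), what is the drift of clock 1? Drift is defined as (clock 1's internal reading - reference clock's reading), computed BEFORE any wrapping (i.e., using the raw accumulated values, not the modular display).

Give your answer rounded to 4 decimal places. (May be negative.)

After op 1 tick(2): ref=2.0000 raw=[4.0000 1.8000]
After op 2 tick(3): ref=5.0000 raw=[10.0000 4.5000]
After op 3 sync(0): ref=5.0000 raw=[5.0000 4.5000]
Drift of clock 1 after op 3: 4.5000 - 5.0000 = -0.5000

Answer: -0.5000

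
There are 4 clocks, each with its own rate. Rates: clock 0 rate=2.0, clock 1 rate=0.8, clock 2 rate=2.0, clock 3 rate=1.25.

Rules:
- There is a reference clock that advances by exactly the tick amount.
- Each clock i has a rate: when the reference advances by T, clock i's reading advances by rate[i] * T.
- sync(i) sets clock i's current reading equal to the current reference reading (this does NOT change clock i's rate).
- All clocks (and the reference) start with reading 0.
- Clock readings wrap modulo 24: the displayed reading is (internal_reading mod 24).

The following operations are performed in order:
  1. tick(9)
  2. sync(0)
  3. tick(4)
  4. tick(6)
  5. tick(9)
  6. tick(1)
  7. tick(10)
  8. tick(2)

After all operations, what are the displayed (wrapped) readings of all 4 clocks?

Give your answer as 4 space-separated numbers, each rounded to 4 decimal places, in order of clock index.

Answer: 1.0000 8.8000 10.0000 3.2500

Derivation:
After op 1 tick(9): ref=9.0000 raw=[18.0000 7.2000 18.0000 11.2500]
After op 2 sync(0): ref=9.0000 raw=[9.0000 7.2000 18.0000 11.2500]
After op 3 tick(4): ref=13.0000 raw=[17.0000 10.4000 26.0000 16.2500]
After op 4 tick(6): ref=19.0000 raw=[29.0000 15.2000 38.0000 23.7500]
After op 5 tick(9): ref=28.0000 raw=[47.0000 22.4000 56.0000 35.0000]
After op 6 tick(1): ref=29.0000 raw=[49.0000 23.2000 58.0000 36.2500]
After op 7 tick(10): ref=39.0000 raw=[69.0000 31.2000 78.0000 48.7500]
After op 8 tick(2): ref=41.0000 raw=[73.0000 32.8000 82.0000 51.2500]
Wrap final raw readings (mod 24): 73.0000 mod 24 = 1.0000; 32.8000 mod 24 = 8.8000; 82.0000 mod 24 = 10.0000; 51.2500 mod 24 = 3.2500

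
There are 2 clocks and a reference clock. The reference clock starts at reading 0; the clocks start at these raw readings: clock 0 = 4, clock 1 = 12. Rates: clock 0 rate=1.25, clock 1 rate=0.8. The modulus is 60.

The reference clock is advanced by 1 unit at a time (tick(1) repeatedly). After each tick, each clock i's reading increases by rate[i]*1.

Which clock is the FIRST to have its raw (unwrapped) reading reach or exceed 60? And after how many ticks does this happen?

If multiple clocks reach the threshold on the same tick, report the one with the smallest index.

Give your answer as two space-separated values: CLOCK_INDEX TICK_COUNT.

Answer: 0 45

Derivation:
clock 0: start=4, rate=1.25, needs 60-4 = 56; ticks = ceil(56/1.25) = ceil(44.8000) = 45; reading at tick 45 = 4 + 1.25*45 = 60.2500
clock 1: start=12, rate=0.8, needs 60-12 = 48; ticks = ceil(48/0.8) = ceil(60.0000) = 60; reading at tick 60 = 12 + 0.8*60 = 60.0000
Minimum tick count = 45; winners = [0]; smallest index = 0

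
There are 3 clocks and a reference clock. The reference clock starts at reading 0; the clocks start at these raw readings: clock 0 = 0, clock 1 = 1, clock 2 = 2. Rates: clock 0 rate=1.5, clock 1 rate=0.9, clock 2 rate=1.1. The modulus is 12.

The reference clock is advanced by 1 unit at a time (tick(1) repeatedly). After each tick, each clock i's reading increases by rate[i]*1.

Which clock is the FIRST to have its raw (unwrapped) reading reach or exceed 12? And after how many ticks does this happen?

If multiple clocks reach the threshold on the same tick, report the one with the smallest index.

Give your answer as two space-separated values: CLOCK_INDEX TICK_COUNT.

Answer: 0 8

Derivation:
clock 0: start=0, rate=1.5, needs 12-0 = 12; ticks = ceil(12/1.5) = ceil(8.0000) = 8; reading at tick 8 = 0 + 1.5*8 = 12.0000
clock 1: start=1, rate=0.9, needs 12-1 = 11; ticks = ceil(11/0.9) = ceil(12.2222) = 13; reading at tick 13 = 1 + 0.9*13 = 12.7000
clock 2: start=2, rate=1.1, needs 12-2 = 10; ticks = ceil(10/1.1) = ceil(9.0909) = 10; reading at tick 10 = 2 + 1.1*10 = 13.0000
Minimum tick count = 8; winners = [0]; smallest index = 0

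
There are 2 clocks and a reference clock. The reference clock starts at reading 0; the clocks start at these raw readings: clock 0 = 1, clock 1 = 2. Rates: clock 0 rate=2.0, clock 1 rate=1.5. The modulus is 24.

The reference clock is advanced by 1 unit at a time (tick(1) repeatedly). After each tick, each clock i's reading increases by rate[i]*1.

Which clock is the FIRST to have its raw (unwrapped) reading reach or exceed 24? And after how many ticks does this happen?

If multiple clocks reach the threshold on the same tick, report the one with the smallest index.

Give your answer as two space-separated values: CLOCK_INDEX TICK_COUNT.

clock 0: start=1, rate=2.0, needs 24-1 = 23; ticks = ceil(23/2.0) = ceil(11.5000) = 12; reading at tick 12 = 1 + 2.0*12 = 25.0000
clock 1: start=2, rate=1.5, needs 24-2 = 22; ticks = ceil(22/1.5) = ceil(14.6667) = 15; reading at tick 15 = 2 + 1.5*15 = 24.5000
Minimum tick count = 12; winners = [0]; smallest index = 0

Answer: 0 12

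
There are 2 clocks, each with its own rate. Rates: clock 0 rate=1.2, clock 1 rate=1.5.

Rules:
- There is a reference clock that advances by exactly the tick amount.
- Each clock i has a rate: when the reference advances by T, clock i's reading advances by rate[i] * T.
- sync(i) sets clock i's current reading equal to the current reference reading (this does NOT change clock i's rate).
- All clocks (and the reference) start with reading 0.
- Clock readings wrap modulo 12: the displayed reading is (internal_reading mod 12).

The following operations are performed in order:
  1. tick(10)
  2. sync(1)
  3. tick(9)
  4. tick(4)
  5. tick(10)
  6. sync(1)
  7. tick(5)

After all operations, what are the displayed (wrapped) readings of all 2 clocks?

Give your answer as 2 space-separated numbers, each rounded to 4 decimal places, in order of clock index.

Answer: 9.6000 4.5000

Derivation:
After op 1 tick(10): ref=10.0000 raw=[12.0000 15.0000]
After op 2 sync(1): ref=10.0000 raw=[12.0000 10.0000]
After op 3 tick(9): ref=19.0000 raw=[22.8000 23.5000]
After op 4 tick(4): ref=23.0000 raw=[27.6000 29.5000]
After op 5 tick(10): ref=33.0000 raw=[39.6000 44.5000]
After op 6 sync(1): ref=33.0000 raw=[39.6000 33.0000]
After op 7 tick(5): ref=38.0000 raw=[45.6000 40.5000]
Wrap final raw readings (mod 12): 45.6000 mod 12 = 9.6000; 40.5000 mod 12 = 4.5000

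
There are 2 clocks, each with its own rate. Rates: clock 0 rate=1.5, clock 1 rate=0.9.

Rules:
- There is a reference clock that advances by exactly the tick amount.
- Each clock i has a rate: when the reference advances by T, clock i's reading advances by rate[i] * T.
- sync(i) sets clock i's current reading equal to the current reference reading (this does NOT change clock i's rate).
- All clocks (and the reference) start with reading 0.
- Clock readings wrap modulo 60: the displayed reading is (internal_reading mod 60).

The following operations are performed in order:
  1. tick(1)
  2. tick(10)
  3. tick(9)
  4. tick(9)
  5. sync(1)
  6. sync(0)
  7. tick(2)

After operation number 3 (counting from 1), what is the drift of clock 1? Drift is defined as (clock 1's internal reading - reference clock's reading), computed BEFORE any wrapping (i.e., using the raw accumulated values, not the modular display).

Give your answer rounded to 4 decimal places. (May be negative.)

Answer: -2.0000

Derivation:
After op 1 tick(1): ref=1.0000 raw=[1.5000 0.9000]
After op 2 tick(10): ref=11.0000 raw=[16.5000 9.9000]
After op 3 tick(9): ref=20.0000 raw=[30.0000 18.0000]
Drift of clock 1 after op 3: 18.0000 - 20.0000 = -2.0000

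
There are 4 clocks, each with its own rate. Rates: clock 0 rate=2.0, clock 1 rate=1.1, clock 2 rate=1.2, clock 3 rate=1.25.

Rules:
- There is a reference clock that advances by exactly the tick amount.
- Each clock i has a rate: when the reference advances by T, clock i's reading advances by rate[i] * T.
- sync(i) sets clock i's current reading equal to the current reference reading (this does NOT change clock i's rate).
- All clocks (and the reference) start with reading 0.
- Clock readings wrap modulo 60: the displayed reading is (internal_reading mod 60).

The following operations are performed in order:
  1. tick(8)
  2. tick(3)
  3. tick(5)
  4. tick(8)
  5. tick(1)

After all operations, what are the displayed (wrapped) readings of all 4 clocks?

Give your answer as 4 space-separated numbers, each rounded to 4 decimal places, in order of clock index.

After op 1 tick(8): ref=8.0000 raw=[16.0000 8.8000 9.6000 10.0000]
After op 2 tick(3): ref=11.0000 raw=[22.0000 12.1000 13.2000 13.7500]
After op 3 tick(5): ref=16.0000 raw=[32.0000 17.6000 19.2000 20.0000]
After op 4 tick(8): ref=24.0000 raw=[48.0000 26.4000 28.8000 30.0000]
After op 5 tick(1): ref=25.0000 raw=[50.0000 27.5000 30.0000 31.2500]
Wrap final raw readings (mod 60): 50.0000 mod 60 = 50.0000; 27.5000 mod 60 = 27.5000; 30.0000 mod 60 = 30.0000; 31.2500 mod 60 = 31.2500

Answer: 50.0000 27.5000 30.0000 31.2500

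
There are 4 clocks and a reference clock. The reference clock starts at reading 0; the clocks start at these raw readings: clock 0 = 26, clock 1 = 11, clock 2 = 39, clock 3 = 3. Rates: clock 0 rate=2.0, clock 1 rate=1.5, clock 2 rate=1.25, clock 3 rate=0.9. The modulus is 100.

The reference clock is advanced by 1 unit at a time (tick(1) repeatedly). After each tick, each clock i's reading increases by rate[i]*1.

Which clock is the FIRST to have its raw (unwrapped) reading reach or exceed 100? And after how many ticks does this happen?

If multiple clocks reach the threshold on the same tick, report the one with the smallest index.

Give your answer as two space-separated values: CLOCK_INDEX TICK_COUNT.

clock 0: start=26, rate=2.0, needs 100-26 = 74; ticks = ceil(74/2.0) = ceil(37.0000) = 37; reading at tick 37 = 26 + 2.0*37 = 100.0000
clock 1: start=11, rate=1.5, needs 100-11 = 89; ticks = ceil(89/1.5) = ceil(59.3333) = 60; reading at tick 60 = 11 + 1.5*60 = 101.0000
clock 2: start=39, rate=1.25, needs 100-39 = 61; ticks = ceil(61/1.25) = ceil(48.8000) = 49; reading at tick 49 = 39 + 1.25*49 = 100.2500
clock 3: start=3, rate=0.9, needs 100-3 = 97; ticks = ceil(97/0.9) = ceil(107.7778) = 108; reading at tick 108 = 3 + 0.9*108 = 100.2000
Minimum tick count = 37; winners = [0]; smallest index = 0

Answer: 0 37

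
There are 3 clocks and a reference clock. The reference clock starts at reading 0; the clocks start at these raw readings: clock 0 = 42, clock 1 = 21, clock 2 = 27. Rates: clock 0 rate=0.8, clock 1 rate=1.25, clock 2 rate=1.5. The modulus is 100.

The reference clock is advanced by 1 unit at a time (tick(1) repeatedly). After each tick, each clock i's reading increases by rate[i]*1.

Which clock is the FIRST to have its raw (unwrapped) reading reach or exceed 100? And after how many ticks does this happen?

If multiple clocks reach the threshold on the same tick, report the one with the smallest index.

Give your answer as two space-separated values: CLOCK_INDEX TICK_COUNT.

clock 0: start=42, rate=0.8, needs 100-42 = 58; ticks = ceil(58/0.8) = ceil(72.5000) = 73; reading at tick 73 = 42 + 0.8*73 = 100.4000
clock 1: start=21, rate=1.25, needs 100-21 = 79; ticks = ceil(79/1.25) = ceil(63.2000) = 64; reading at tick 64 = 21 + 1.25*64 = 101.0000
clock 2: start=27, rate=1.5, needs 100-27 = 73; ticks = ceil(73/1.5) = ceil(48.6667) = 49; reading at tick 49 = 27 + 1.5*49 = 100.5000
Minimum tick count = 49; winners = [2]; smallest index = 2

Answer: 2 49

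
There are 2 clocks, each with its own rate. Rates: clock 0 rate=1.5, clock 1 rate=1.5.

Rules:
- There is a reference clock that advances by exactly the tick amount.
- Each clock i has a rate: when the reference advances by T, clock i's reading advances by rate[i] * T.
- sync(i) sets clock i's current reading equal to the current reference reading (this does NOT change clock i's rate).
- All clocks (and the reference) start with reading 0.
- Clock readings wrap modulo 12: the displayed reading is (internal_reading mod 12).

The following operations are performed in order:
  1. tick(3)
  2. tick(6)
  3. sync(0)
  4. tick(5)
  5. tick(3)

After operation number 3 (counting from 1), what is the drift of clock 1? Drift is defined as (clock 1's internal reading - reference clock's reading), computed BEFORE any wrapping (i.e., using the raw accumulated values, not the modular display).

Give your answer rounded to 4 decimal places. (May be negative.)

Answer: 4.5000

Derivation:
After op 1 tick(3): ref=3.0000 raw=[4.5000 4.5000]
After op 2 tick(6): ref=9.0000 raw=[13.5000 13.5000]
After op 3 sync(0): ref=9.0000 raw=[9.0000 13.5000]
Drift of clock 1 after op 3: 13.5000 - 9.0000 = 4.5000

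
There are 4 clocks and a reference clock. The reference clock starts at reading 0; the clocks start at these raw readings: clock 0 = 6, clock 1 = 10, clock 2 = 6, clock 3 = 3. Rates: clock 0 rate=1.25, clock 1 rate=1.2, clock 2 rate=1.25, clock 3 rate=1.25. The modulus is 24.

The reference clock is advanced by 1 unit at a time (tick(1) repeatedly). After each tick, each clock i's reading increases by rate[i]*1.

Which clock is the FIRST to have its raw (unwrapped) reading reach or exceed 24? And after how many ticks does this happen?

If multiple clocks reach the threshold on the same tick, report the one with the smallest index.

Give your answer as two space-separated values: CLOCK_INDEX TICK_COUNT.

clock 0: start=6, rate=1.25, needs 24-6 = 18; ticks = ceil(18/1.25) = ceil(14.4000) = 15; reading at tick 15 = 6 + 1.25*15 = 24.7500
clock 1: start=10, rate=1.2, needs 24-10 = 14; ticks = ceil(14/1.2) = ceil(11.6667) = 12; reading at tick 12 = 10 + 1.2*12 = 24.4000
clock 2: start=6, rate=1.25, needs 24-6 = 18; ticks = ceil(18/1.25) = ceil(14.4000) = 15; reading at tick 15 = 6 + 1.25*15 = 24.7500
clock 3: start=3, rate=1.25, needs 24-3 = 21; ticks = ceil(21/1.25) = ceil(16.8000) = 17; reading at tick 17 = 3 + 1.25*17 = 24.2500
Minimum tick count = 12; winners = [1]; smallest index = 1

Answer: 1 12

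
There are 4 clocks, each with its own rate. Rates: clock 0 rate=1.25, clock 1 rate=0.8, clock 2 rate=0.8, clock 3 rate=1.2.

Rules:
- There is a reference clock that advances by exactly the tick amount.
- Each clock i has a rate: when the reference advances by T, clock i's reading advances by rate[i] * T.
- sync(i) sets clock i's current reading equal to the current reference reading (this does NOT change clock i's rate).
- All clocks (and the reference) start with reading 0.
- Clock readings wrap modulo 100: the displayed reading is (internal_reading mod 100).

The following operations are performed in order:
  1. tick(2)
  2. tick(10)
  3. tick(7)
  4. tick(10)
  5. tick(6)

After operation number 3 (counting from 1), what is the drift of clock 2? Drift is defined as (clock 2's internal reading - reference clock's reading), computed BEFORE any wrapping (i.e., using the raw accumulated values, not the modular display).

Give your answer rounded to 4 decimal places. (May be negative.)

Answer: -3.8000

Derivation:
After op 1 tick(2): ref=2.0000 raw=[2.5000 1.6000 1.6000 2.4000]
After op 2 tick(10): ref=12.0000 raw=[15.0000 9.6000 9.6000 14.4000]
After op 3 tick(7): ref=19.0000 raw=[23.7500 15.2000 15.2000 22.8000]
Drift of clock 2 after op 3: 15.2000 - 19.0000 = -3.8000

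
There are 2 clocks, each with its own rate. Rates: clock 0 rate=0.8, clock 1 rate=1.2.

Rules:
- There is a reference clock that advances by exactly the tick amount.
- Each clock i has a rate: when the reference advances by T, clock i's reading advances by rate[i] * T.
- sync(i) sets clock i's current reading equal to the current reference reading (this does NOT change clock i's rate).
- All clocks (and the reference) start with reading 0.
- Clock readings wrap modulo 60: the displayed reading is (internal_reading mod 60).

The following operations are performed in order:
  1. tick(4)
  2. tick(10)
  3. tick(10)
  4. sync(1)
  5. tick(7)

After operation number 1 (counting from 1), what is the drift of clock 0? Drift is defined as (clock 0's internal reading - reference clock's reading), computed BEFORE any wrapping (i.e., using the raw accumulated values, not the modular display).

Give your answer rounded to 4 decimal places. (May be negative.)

Answer: -0.8000

Derivation:
After op 1 tick(4): ref=4.0000 raw=[3.2000 4.8000]
Drift of clock 0 after op 1: 3.2000 - 4.0000 = -0.8000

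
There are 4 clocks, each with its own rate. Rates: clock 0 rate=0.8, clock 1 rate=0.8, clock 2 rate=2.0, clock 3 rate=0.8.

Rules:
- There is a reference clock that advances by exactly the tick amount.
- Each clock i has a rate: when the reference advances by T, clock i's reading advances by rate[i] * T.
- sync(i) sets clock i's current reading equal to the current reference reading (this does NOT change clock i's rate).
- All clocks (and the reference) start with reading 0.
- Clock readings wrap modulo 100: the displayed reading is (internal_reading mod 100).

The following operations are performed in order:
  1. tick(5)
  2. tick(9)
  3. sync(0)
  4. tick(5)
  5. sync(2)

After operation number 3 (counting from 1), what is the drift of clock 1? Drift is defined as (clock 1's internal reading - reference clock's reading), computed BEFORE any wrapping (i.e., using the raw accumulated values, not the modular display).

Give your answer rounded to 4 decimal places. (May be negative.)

Answer: -2.8000

Derivation:
After op 1 tick(5): ref=5.0000 raw=[4.0000 4.0000 10.0000 4.0000]
After op 2 tick(9): ref=14.0000 raw=[11.2000 11.2000 28.0000 11.2000]
After op 3 sync(0): ref=14.0000 raw=[14.0000 11.2000 28.0000 11.2000]
Drift of clock 1 after op 3: 11.2000 - 14.0000 = -2.8000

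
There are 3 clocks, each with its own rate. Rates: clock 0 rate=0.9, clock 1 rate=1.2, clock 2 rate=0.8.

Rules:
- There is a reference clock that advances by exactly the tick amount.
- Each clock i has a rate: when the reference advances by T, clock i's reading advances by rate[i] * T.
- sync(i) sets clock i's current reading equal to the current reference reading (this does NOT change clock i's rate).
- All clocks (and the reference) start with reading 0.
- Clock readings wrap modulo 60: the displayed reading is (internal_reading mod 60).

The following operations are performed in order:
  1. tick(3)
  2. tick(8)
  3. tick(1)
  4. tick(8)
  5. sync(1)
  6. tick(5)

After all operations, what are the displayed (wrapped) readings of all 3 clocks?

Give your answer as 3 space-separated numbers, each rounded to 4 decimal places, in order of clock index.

After op 1 tick(3): ref=3.0000 raw=[2.7000 3.6000 2.4000]
After op 2 tick(8): ref=11.0000 raw=[9.9000 13.2000 8.8000]
After op 3 tick(1): ref=12.0000 raw=[10.8000 14.4000 9.6000]
After op 4 tick(8): ref=20.0000 raw=[18.0000 24.0000 16.0000]
After op 5 sync(1): ref=20.0000 raw=[18.0000 20.0000 16.0000]
After op 6 tick(5): ref=25.0000 raw=[22.5000 26.0000 20.0000]
Wrap final raw readings (mod 60): 22.5000 mod 60 = 22.5000; 26.0000 mod 60 = 26.0000; 20.0000 mod 60 = 20.0000

Answer: 22.5000 26.0000 20.0000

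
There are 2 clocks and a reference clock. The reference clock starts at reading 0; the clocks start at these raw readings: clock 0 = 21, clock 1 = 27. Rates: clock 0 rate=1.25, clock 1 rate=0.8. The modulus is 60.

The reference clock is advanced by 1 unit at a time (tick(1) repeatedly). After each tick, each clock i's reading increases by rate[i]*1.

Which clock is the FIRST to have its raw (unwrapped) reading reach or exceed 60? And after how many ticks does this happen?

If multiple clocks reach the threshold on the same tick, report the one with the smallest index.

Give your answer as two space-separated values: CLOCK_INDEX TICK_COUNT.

clock 0: start=21, rate=1.25, needs 60-21 = 39; ticks = ceil(39/1.25) = ceil(31.2000) = 32; reading at tick 32 = 21 + 1.25*32 = 61.0000
clock 1: start=27, rate=0.8, needs 60-27 = 33; ticks = ceil(33/0.8) = ceil(41.2500) = 42; reading at tick 42 = 27 + 0.8*42 = 60.6000
Minimum tick count = 32; winners = [0]; smallest index = 0

Answer: 0 32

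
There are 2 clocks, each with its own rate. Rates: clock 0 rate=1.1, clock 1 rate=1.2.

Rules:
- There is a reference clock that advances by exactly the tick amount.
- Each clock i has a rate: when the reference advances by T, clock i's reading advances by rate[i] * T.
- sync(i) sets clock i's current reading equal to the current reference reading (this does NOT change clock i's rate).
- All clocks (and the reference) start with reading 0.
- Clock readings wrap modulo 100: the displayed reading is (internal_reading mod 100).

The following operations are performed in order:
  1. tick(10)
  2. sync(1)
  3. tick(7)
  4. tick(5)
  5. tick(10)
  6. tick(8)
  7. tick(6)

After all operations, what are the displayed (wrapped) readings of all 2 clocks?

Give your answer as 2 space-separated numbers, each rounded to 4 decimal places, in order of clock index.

After op 1 tick(10): ref=10.0000 raw=[11.0000 12.0000]
After op 2 sync(1): ref=10.0000 raw=[11.0000 10.0000]
After op 3 tick(7): ref=17.0000 raw=[18.7000 18.4000]
After op 4 tick(5): ref=22.0000 raw=[24.2000 24.4000]
After op 5 tick(10): ref=32.0000 raw=[35.2000 36.4000]
After op 6 tick(8): ref=40.0000 raw=[44.0000 46.0000]
After op 7 tick(6): ref=46.0000 raw=[50.6000 53.2000]
Wrap final raw readings (mod 100): 50.6000 mod 100 = 50.6000; 53.2000 mod 100 = 53.2000

Answer: 50.6000 53.2000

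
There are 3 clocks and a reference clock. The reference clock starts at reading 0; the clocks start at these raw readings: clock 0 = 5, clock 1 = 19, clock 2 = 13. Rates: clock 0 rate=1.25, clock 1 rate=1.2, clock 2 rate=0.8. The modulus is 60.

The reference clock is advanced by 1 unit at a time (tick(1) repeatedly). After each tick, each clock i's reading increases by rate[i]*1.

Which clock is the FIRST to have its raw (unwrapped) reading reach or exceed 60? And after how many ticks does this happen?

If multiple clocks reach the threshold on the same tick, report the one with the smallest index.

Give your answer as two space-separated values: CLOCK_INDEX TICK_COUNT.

clock 0: start=5, rate=1.25, needs 60-5 = 55; ticks = ceil(55/1.25) = ceil(44.0000) = 44; reading at tick 44 = 5 + 1.25*44 = 60.0000
clock 1: start=19, rate=1.2, needs 60-19 = 41; ticks = ceil(41/1.2) = ceil(34.1667) = 35; reading at tick 35 = 19 + 1.2*35 = 61.0000
clock 2: start=13, rate=0.8, needs 60-13 = 47; ticks = ceil(47/0.8) = ceil(58.7500) = 59; reading at tick 59 = 13 + 0.8*59 = 60.2000
Minimum tick count = 35; winners = [1]; smallest index = 1

Answer: 1 35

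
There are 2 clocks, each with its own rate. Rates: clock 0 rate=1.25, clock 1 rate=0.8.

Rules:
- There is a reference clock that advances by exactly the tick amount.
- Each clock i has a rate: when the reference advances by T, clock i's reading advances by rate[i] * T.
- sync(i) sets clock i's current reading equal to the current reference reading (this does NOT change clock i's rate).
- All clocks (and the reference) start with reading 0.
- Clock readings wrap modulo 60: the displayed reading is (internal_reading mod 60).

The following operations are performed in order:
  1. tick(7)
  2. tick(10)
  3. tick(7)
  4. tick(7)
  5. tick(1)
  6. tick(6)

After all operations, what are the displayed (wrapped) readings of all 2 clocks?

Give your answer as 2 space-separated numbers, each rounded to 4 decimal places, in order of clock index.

Answer: 47.5000 30.4000

Derivation:
After op 1 tick(7): ref=7.0000 raw=[8.7500 5.6000]
After op 2 tick(10): ref=17.0000 raw=[21.2500 13.6000]
After op 3 tick(7): ref=24.0000 raw=[30.0000 19.2000]
After op 4 tick(7): ref=31.0000 raw=[38.7500 24.8000]
After op 5 tick(1): ref=32.0000 raw=[40.0000 25.6000]
After op 6 tick(6): ref=38.0000 raw=[47.5000 30.4000]
Wrap final raw readings (mod 60): 47.5000 mod 60 = 47.5000; 30.4000 mod 60 = 30.4000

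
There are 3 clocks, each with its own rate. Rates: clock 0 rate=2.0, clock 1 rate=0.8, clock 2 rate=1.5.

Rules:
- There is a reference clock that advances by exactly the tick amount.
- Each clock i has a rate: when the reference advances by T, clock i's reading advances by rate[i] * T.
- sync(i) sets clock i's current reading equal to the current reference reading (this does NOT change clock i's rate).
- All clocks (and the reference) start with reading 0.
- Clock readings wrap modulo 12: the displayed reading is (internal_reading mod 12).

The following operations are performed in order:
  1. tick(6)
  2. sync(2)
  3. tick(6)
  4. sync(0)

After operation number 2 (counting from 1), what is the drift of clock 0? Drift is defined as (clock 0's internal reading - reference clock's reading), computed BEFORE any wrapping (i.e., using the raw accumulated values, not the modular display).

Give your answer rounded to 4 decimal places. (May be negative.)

After op 1 tick(6): ref=6.0000 raw=[12.0000 4.8000 9.0000]
After op 2 sync(2): ref=6.0000 raw=[12.0000 4.8000 6.0000]
Drift of clock 0 after op 2: 12.0000 - 6.0000 = 6.0000

Answer: 6.0000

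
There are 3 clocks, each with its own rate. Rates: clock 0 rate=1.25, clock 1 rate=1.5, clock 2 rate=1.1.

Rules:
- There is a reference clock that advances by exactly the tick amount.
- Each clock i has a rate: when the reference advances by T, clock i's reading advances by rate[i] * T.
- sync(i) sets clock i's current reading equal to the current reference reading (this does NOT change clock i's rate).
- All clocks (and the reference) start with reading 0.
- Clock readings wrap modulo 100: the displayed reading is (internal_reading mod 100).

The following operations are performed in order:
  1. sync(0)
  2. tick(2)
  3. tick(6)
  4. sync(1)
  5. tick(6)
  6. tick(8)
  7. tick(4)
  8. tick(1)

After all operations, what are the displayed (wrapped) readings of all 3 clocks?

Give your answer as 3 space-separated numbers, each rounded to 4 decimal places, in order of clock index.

After op 1 sync(0): ref=0.0000 raw=[0.0000 0.0000 0.0000]
After op 2 tick(2): ref=2.0000 raw=[2.5000 3.0000 2.2000]
After op 3 tick(6): ref=8.0000 raw=[10.0000 12.0000 8.8000]
After op 4 sync(1): ref=8.0000 raw=[10.0000 8.0000 8.8000]
After op 5 tick(6): ref=14.0000 raw=[17.5000 17.0000 15.4000]
After op 6 tick(8): ref=22.0000 raw=[27.5000 29.0000 24.2000]
After op 7 tick(4): ref=26.0000 raw=[32.5000 35.0000 28.6000]
After op 8 tick(1): ref=27.0000 raw=[33.7500 36.5000 29.7000]
Wrap final raw readings (mod 100): 33.7500 mod 100 = 33.7500; 36.5000 mod 100 = 36.5000; 29.7000 mod 100 = 29.7000

Answer: 33.7500 36.5000 29.7000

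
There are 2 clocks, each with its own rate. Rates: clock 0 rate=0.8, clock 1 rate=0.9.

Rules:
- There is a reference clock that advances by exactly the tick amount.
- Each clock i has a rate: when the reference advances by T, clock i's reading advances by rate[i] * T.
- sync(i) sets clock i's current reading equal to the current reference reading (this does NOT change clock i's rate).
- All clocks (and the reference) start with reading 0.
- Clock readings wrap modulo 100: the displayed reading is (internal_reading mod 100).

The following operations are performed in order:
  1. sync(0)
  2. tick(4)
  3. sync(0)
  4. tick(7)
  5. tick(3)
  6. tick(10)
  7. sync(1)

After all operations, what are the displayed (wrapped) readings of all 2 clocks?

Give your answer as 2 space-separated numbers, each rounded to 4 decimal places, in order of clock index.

After op 1 sync(0): ref=0.0000 raw=[0.0000 0.0000]
After op 2 tick(4): ref=4.0000 raw=[3.2000 3.6000]
After op 3 sync(0): ref=4.0000 raw=[4.0000 3.6000]
After op 4 tick(7): ref=11.0000 raw=[9.6000 9.9000]
After op 5 tick(3): ref=14.0000 raw=[12.0000 12.6000]
After op 6 tick(10): ref=24.0000 raw=[20.0000 21.6000]
After op 7 sync(1): ref=24.0000 raw=[20.0000 24.0000]
Wrap final raw readings (mod 100): 20.0000 mod 100 = 20.0000; 24.0000 mod 100 = 24.0000

Answer: 20.0000 24.0000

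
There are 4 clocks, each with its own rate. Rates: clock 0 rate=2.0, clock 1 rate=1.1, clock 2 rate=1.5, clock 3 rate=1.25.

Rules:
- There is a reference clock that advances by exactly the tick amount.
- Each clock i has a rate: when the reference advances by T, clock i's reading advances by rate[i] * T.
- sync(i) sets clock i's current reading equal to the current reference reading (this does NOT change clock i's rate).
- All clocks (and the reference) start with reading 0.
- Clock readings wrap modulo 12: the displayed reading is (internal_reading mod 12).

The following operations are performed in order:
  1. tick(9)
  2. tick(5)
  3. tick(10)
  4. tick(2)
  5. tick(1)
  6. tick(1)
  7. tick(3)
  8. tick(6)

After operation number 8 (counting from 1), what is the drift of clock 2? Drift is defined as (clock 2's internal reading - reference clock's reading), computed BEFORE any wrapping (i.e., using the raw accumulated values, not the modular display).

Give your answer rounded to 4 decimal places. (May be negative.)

After op 1 tick(9): ref=9.0000 raw=[18.0000 9.9000 13.5000 11.2500]
After op 2 tick(5): ref=14.0000 raw=[28.0000 15.4000 21.0000 17.5000]
After op 3 tick(10): ref=24.0000 raw=[48.0000 26.4000 36.0000 30.0000]
After op 4 tick(2): ref=26.0000 raw=[52.0000 28.6000 39.0000 32.5000]
After op 5 tick(1): ref=27.0000 raw=[54.0000 29.7000 40.5000 33.7500]
After op 6 tick(1): ref=28.0000 raw=[56.0000 30.8000 42.0000 35.0000]
After op 7 tick(3): ref=31.0000 raw=[62.0000 34.1000 46.5000 38.7500]
After op 8 tick(6): ref=37.0000 raw=[74.0000 40.7000 55.5000 46.2500]
Drift of clock 2 after op 8: 55.5000 - 37.0000 = 18.5000

Answer: 18.5000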